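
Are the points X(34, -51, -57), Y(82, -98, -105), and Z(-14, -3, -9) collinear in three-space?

XY = (48, -47, -48), XZ = (-48, 48, 48).
Comparing components 2 and 3: (-47)(48) − (-48)(48) = 48 ≠ 0, so XY and XZ are not parallel and the points are not collinear.

No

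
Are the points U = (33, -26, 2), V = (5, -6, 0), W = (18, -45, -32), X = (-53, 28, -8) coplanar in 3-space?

No

With U as base: UV = (-28, 20, -2), UW = (-15, -19, -34), UX = (-86, 54, -10).
UW × UX = (2026, 2774, -2444).
UV · (UW × UX) = 3640.
Since 3640 ≠ 0, the four points are not coplanar.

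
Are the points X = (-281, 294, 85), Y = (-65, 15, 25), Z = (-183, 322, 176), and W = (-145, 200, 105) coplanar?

No

With X as base: XY = (216, -279, -60), XZ = (98, 28, 91), XW = (136, -94, 20).
XZ × XW = (9114, 10416, -13020).
XY · (XZ × XW) = -156240.
Since -156240 ≠ 0, the four points are not coplanar.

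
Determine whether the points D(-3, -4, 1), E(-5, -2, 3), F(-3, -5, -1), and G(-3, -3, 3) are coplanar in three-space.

A normal to the plane through D, E, F is n = DE × DF = (-2, -4, 2).
The plane has equation n·P = 24. For G: n·G = 24.
Equal, so G lies in the plane and all four are coplanar.

Yes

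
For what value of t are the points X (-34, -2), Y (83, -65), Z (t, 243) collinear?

-489

Collinearity: (Z − X) must be parallel to (Y − X) = (117, -63).
Cross-multiplying the components: (t − (-34))·(-63) = (245)·(117).
Solving gives t = -489.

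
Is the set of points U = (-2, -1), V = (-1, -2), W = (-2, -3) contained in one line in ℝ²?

No

UV = (1, -1), UW = (0, -2).
det[UV; UW] = (1)(-2) − (-1)(0) = -2.
The determinant is nonzero, so they are not collinear.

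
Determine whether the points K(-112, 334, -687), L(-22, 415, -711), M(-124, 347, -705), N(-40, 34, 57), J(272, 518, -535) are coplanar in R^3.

The plane through K, L, M has normal n = KL × KM = (-1146, 1908, 2142) and equation n·P = -705930.
Checking the remaining points: n·N = 232806, n·J = -469338.
Since n·N = 232806 ≠ -705930, N is off the plane and the points are not all coplanar.

No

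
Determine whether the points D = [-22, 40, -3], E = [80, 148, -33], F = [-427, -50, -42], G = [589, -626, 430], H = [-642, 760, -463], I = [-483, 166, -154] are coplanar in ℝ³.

Yes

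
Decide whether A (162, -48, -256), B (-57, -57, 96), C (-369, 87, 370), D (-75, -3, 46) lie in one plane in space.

No

A normal to the plane through A, B, C is n = AB × AC = (-53154, -49818, -34344).
The plane has equation n·P = 2572380. For D: n·D = 2556180.
2556180 ≠ 2572380, so D is off the plane.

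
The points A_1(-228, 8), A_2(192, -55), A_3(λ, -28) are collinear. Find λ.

Collinearity: (A_3 − A_1) must be parallel to (A_2 − A_1) = (420, -63).
Cross-multiplying the components: (λ − (-228))·(-63) = (-36)·(420).
Solving gives λ = 12.

12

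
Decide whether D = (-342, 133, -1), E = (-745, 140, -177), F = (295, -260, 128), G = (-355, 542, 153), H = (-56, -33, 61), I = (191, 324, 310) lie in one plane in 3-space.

The plane through D, E, F has normal n = DE × DF = (-68265, -60125, 153920) and equation n·P = 15196085.
Checking the remaining points: n·G = 15196085, n·H = 15196085, n·I = 15196085.
All equal 15196085, so all 6 points lie in one plane.

Yes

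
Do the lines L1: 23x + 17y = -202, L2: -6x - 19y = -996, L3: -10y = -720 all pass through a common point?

Yes

The three lines meet at one point iff the augmented coefficient matrix [aᵢ bᵢ cᵢ] has rank < 3, i.e. its determinant vanishes.
Here the determinant is 0.
It vanishes, so the lines are concurrent at (-62, 72).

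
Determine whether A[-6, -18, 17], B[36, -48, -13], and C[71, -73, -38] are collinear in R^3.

Yes

AB = (42, -30, -30), AC = (77, -55, -55).
Each component of AC is 11/6 times the corresponding component of AB, so AC = 11/6·AB and the points are collinear.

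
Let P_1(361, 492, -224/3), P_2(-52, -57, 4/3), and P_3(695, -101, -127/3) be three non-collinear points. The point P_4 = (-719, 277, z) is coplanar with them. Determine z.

The plane through P_1, P_2, P_3 has equation 27317x + (116213/3)y + 428275z = -9172493/3.
Substituting P_4: (428275)z + (-26731768/3) = -9172493/3, so z = 41/3.

41/3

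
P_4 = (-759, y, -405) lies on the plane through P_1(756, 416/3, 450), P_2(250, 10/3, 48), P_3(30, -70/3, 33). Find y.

A normal to the plane is n = P_1P_2 × P_1P_3 = (-8690, 80850, -16280).
P_4 lies in the plane iff n · P_1P_4 = 0.
This gives (80850)y + (15873550) = 0, so y = -589/3.

-589/3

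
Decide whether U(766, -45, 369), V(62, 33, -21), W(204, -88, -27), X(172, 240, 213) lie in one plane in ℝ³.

A normal to the plane through U, V, W is n = UV × UW = (-47658, -59604, 74108).
The plane has equation n·P = -6477996. For X: n·X = -6717132.
-6717132 ≠ -6477996, so X is off the plane.

No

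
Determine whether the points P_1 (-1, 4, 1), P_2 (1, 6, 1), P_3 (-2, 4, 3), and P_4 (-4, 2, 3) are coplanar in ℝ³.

Yes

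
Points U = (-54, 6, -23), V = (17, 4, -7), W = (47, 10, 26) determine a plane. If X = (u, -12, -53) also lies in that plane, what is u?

Coplanarity requires UV · (UW × UX) = 0.
UV = (71, -2, 16), UW = (101, 4, 49); the triple product is linear in u with coefficient -162 and constant term 10206.
Setting it to zero: u = 63.

63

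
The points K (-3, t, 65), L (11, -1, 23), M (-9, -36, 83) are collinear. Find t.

Collinearity requires KL × KM = 0; each component is linear in t.
The x-component gives (-60)t + (-1530) = 0, so t = -51/2.
The remaining components then also vanish.

-51/2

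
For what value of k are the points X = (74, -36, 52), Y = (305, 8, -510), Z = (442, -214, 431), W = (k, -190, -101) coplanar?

Normal to plane XYZ: n = (-83360, -294365, -57310); plane equation n·P = 1448380.
Requiring n·W = 1448380: (-83360)k + (61717660) = 1448380.
So k = 723.

723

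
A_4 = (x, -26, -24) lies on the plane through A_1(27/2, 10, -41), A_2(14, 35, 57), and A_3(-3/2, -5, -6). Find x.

-12

A normal to the plane is n = A_1A_2 × A_1A_3 = (2345, -2975/2, 735/2).
A_4 lies in the plane iff n · A_1A_4 = 0.
This gives (2345)x + (28140) = 0, so x = -12.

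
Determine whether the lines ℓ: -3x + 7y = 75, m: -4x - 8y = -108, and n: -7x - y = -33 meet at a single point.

Yes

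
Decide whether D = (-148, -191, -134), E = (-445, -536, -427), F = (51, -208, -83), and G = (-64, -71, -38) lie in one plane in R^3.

Yes

A normal to the plane through D, E, F is n = DE × DF = (-22576, -43160, 73704).
The plane has equation n·P = 1708472. For G: n·G = 1708472.
Equal, so G lies in the plane and all four are coplanar.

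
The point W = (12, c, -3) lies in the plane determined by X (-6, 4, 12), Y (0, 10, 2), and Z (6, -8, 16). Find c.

7

Coplanarity requires XY · (XZ × XW) = 0.
XY = (6, 6, -10), XZ = (12, -12, 4); the triple product is linear in c with coefficient -144 and constant term 1008.
Setting it to zero: c = 7.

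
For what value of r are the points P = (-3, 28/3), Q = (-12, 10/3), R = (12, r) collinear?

Collinearity: (R − P) must be parallel to (Q − P) = (-9, -6).
Cross-multiplying the components: (r − 28/3)·(-9) = (15)·(-6).
Solving gives r = 58/3.

58/3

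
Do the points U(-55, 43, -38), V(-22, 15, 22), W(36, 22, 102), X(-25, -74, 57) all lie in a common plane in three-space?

No

With U as base: UV = (33, -28, 60), UW = (91, -21, 140), UX = (30, -117, 95).
UW × UX = (14385, -4445, -10017).
UV · (UW × UX) = -1855.
Since -1855 ≠ 0, the four points are not coplanar.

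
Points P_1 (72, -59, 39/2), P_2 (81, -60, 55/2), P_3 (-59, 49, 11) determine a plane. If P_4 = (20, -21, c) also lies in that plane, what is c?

21/2

Coplanarity requires P_1P_2 · (P_1P_3 × P_1P_4) = 0.
P_1P_2 = (9, -1, 8), P_1P_3 = (-131, 108, -17/2); the triple product is linear in c with coefficient 841 and constant term -17661/2.
Setting it to zero: c = 21/2.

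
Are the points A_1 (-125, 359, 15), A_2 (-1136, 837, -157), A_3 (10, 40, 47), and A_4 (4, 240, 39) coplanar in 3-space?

Yes

The four points are coplanar iff the 3×3 determinant with rows A_1A_2, A_1A_3, A_1A_4 is zero.
Rows: (-1011, 478, -172), (135, -319, 32), (129, -119, 24).
Expanding along the first row: (-1011)(-3848) − (478)(-888) + (-172)(25086) = 0.
Zero determinant ⇒ coplanar.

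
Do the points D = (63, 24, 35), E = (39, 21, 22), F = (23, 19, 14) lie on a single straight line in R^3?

DE = (-24, -3, -13), DF = (-40, -5, -21).
DE × DF = (-2, 16, 0).
The cross product is nonzero, so the points do not lie on one line.

No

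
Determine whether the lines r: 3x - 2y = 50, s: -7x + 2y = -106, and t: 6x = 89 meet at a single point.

Intersecting r and s: solving the 2×2 system gives (x, y) = (14, -4).
Substitute into t: (6)(14) + (0)(-4) = 84.
But t requires 89 ≠ 84, so the three lines have no common point.

No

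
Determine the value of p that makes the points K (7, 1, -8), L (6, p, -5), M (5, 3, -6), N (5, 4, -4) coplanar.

3

Normal to plane KMN: n = (2, 4, -2); plane equation n·P = 34.
Requiring n·L = 34: (4)p + (22) = 34.
So p = 3.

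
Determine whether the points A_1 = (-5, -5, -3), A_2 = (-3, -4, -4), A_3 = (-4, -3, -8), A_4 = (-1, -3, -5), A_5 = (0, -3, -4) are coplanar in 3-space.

The plane through A_1, A_2, A_3 has normal n = A_1A_2 × A_1A_3 = (-3, 9, 3) and equation n·P = -39.
Checking the remaining points: n·A_4 = -39, n·A_5 = -39.
All equal -39, so all 5 points lie in one plane.

Yes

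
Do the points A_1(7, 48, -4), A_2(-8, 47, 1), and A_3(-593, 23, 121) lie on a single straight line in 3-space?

A_1A_2 = (-15, -1, 5), A_1A_3 = (-600, -25, 125).
Comparing components 3 and 1: (5)(-600) − (-15)(125) = -1125 ≠ 0, so A_1A_2 and A_1A_3 are not parallel and the points are not collinear.

No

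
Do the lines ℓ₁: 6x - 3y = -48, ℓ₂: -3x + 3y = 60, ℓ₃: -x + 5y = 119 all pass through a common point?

No

The three lines meet at one point iff the augmented coefficient matrix [aᵢ bᵢ cᵢ] has rank < 3, i.e. its determinant vanishes.
Here the determinant is 27.
Nonzero, so no common point exists.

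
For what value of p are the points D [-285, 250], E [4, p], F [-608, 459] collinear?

63

The three points are collinear iff det[DE; DF] = 0.
This determinant is linear in p: (323)p + (-20349) = 0, so p = 63.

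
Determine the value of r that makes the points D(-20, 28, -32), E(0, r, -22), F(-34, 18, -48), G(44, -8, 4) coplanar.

14

Normal to plane DFG: n = (-936, -520, 1144); plane equation n·P = -32448.
Requiring n·E = -32448: (-520)r + (-25168) = -32448.
So r = 14.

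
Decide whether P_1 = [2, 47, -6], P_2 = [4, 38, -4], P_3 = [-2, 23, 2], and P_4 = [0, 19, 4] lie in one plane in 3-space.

A normal to the plane through P_1, P_2, P_3 is n = P_1P_2 × P_1P_3 = (-24, -24, -84).
The plane has equation n·P = -672. For P_4: n·P_4 = -792.
-792 ≠ -672, so P_4 is off the plane.

No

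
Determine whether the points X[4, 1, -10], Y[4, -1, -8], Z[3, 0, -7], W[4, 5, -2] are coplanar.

No

With X as base: XY = (0, -2, 2), XZ = (-1, -1, 3), XW = (0, 4, 8).
XZ × XW = (-20, 8, -4).
XY · (XZ × XW) = -24.
Since -24 ≠ 0, the four points are not coplanar.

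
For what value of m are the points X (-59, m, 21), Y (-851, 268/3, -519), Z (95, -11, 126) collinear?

Direction YZ = (946, -301/3, 645). From the x-coordinate of X, the parameter along the line is τ = (-59 − (-851))/946 = 36/43.
Then m = 268/3 + 36/43·(-301/3) = 16/3.

16/3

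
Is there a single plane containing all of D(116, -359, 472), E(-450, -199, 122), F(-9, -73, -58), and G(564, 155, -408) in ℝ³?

The four points are coplanar iff the 3×3 determinant with rows DE, DF, DG is zero.
Rows: (-566, 160, -350), (-125, 286, -530), (448, 514, -880).
Expanding along the first row: (-566)(20740) − (160)(347440) + (-350)(-192378) = 3060.
Nonzero ⇒ not coplanar.

No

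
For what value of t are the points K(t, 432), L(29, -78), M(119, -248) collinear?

-241

Collinearity: (K − L) must be parallel to (M − L) = (90, -170).
Cross-multiplying the components: (t − 29)·(-170) = (510)·(90).
Solving gives t = -241.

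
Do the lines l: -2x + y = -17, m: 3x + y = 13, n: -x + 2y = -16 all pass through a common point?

Yes

Lines aᵢx + bᵢy = cᵢ with pairwise distinct directions are concurrent exactly when det[aᵢ bᵢ cᵢ] = 0.
Here the determinant is 0.
It vanishes, so the lines are concurrent at (6, -5).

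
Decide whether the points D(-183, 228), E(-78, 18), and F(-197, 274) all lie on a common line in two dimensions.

DE = (105, -210), DF = (-14, 46).
Twice the signed area of △DEF is (105)(46) − (-210)(-14) = 1890.
The area is nonzero, so the three points are not collinear.

No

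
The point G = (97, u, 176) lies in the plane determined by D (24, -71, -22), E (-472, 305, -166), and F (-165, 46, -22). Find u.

A normal to the plane is n = DE × DF = (16848, 27216, 13032).
G lies in the plane iff n · DG = 0.
This gives (27216)u + (5742576) = 0, so u = -211.

-211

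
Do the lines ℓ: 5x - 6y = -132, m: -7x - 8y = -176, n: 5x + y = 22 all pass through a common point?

Intersecting ℓ and m: solving the 2×2 system gives (x, y) = (0, 22).
Substitute into n: (5)(0) + (1)(22) = 22.
This equals 22, so (0, 22) lies on all three lines and they are concurrent.

Yes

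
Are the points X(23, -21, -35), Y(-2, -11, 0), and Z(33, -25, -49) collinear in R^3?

Yes

XY = (-25, 10, 35), XZ = (10, -4, -14).
Each component of XZ is -2/5 times the corresponding component of XY, so XZ = -2/5·XY and the points are collinear.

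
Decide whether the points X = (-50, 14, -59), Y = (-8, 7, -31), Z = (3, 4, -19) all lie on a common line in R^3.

XY = (42, -7, 28), XZ = (53, -10, 40).
Comparing components 3 and 1: (28)(53) − (42)(40) = -196 ≠ 0, so XY and XZ are not parallel and the points are not collinear.

No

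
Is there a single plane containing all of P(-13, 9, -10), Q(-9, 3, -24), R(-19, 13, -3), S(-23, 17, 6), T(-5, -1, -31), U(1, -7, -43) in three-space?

The plane through P, Q, R has normal n = PQ × PR = (14, 56, -20) and equation n·X = 522.
Checking the remaining points: n·S = 510, n·T = 494, n·U = 482.
Since n·S = 510 ≠ 522, S is off the plane and the points are not all coplanar.

No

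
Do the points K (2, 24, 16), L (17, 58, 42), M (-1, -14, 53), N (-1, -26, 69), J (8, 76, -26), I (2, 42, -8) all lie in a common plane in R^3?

No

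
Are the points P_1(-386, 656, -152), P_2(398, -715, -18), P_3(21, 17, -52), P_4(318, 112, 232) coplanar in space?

With P_1 as base: P_1P_2 = (784, -1371, 134), P_1P_3 = (407, -639, 100), P_1P_4 = (704, -544, 384).
P_1P_3 × P_1P_4 = (-190976, -85888, 228448).
P_1P_2 · (P_1P_3 × P_1P_4) = -1360704.
Since -1360704 ≠ 0, the four points are not coplanar.

No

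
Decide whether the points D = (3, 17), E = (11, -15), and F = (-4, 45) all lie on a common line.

Yes

DE = (8, -32), DF = (-7, 28).
det[DE; DF] = (8)(28) − (-32)(-7) = 0.
The determinant is zero, so the points are collinear.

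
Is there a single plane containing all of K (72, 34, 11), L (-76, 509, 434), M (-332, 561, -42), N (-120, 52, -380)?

The four points are coplanar iff the 3×3 determinant with rows KL, KM, KN is zero.
Rows: (-148, 475, 423), (-404, 527, -53), (-192, 18, -391).
Expanding along the first row: (-148)(-205103) − (475)(147788) + (423)(93912) = -119280.
Nonzero ⇒ not coplanar.

No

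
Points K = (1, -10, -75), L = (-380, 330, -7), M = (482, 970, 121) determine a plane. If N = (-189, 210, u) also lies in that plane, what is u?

-31

The plane through K, L, M has equation 107384y − 536920z = 39195160.
Substituting N: (-536920)u + (22550640) = 39195160, so u = -31.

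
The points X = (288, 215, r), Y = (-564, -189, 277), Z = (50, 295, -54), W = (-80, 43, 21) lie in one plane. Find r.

-347/2

Coplanarity ⇔ det[XY; XZ; XW] = 0.
Expanding, this is linear in r: (91808)r + (15928688) = 0.
So r = -347/2.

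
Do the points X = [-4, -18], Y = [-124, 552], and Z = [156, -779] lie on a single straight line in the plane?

XY = (-120, 570), XZ = (160, -761).
Twice the signed area of △XYZ is (-120)(-761) − (570)(160) = 120.
The area is nonzero, so the three points are not collinear.

No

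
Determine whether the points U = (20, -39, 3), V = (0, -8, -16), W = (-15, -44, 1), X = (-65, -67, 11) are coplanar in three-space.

No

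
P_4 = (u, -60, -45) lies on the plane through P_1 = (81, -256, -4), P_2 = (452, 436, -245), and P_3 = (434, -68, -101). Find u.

The plane through P_1, P_2, P_3 has equation −21816x − 49086y − 174528z = 11497032.
Substituting P_4: (-21816)u + (10798920) = 11497032, so u = -32.

-32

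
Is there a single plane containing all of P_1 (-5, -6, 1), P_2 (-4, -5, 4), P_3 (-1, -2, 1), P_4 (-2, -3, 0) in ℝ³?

Yes

With P_1 as base: P_1P_2 = (1, 1, 3), P_1P_3 = (4, 4, 0), P_1P_4 = (3, 3, -1).
P_1P_3 × P_1P_4 = (-4, 4, 0).
P_1P_2 · (P_1P_3 × P_1P_4) = 0.
The scalar triple product vanishes, so the four points are coplanar.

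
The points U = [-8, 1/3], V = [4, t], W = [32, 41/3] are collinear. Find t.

13/3

Collinearity: (V − U) must be parallel to (W − U) = (40, 40/3).
Cross-multiplying the components: (t − 1/3)·(40) = (12)·(40/3).
Solving gives t = 13/3.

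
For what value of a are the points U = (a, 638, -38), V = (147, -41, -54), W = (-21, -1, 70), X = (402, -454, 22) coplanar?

Coplanarity ⇔ det[UV; UW; UX] = 0.
Expanding, this is linear in a: (-54252)a + (-23111352) = 0.
So a = -426.

-426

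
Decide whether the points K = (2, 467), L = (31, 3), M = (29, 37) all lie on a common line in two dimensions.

No

KL = (29, -464), KM = (27, -430).
Twice the signed area of △KLM is (29)(-430) − (-464)(27) = 58.
The area is nonzero, so the three points are not collinear.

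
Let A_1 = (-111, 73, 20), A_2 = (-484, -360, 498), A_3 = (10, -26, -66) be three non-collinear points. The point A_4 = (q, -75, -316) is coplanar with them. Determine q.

Coplanarity requires A_1A_2 · (A_1A_3 × A_1A_4) = 0.
A_1A_2 = (-373, -433, 478), A_1A_3 = (121, -99, -86); the triple product is linear in q with coefficient 84560 and constant term -24437840.
Setting it to zero: q = 289.

289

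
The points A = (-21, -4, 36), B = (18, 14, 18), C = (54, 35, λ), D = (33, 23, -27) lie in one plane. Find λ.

-79

Normal to plane ABD: n = (-648, 1485, 81); plane equation n·P = 10584.
Requiring n·C = 10584: (81)λ + (16983) = 10584.
So λ = -79.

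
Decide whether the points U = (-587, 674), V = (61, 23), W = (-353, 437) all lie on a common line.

UV = (648, -651), UW = (234, -237).
If collinear, UW would be a scalar multiple of UV. But (648)·(-237) ≠ (-651)·(234) (difference -1242), so they are not parallel; the points are not collinear.

No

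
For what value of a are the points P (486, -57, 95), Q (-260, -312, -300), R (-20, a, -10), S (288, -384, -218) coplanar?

The points are coplanar iff PQ · (PR × PS) = 0.
Expanding, this is linear in a: (155288)a + (4192776) = 0.
So a = -27.

-27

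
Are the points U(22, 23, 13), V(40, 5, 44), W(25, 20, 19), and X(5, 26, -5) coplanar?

No

The four points are coplanar iff the 3×3 determinant with rows UV, UW, UX is zero.
Rows: (18, -18, 31), (3, -3, 6), (-17, 3, -18).
Expanding along the first row: (18)(36) − (-18)(48) + (31)(-42) = 210.
Nonzero ⇒ not coplanar.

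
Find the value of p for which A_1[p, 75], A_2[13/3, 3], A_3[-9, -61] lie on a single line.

58/3

The three points are collinear iff det[A_1A_2; A_1A_3] = 0.
This determinant is linear in p: (64)p + (-3712/3) = 0, so p = 58/3.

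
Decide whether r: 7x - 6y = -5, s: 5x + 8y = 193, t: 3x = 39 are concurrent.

Lines aᵢx + bᵢy = cᵢ with pairwise distinct directions are concurrent exactly when det[aᵢ bᵢ cᵢ] = 0.
Here the determinant is 0.
It vanishes, so the lines are concurrent at (13, 16).

Yes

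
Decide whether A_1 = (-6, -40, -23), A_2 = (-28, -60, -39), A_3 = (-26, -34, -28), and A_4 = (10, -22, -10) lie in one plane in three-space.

With A_1 as base: A_1A_2 = (-22, -20, -16), A_1A_3 = (-20, 6, -5), A_1A_4 = (16, 18, 13).
A_1A_3 × A_1A_4 = (168, 180, -456).
A_1A_2 · (A_1A_3 × A_1A_4) = 0.
The scalar triple product vanishes, so the four points are coplanar.

Yes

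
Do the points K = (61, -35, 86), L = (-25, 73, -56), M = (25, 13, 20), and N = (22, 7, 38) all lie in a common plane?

The four points are coplanar iff the 3×3 determinant with rows KL, KM, KN is zero.
Rows: (-86, 108, -142), (-36, 48, -66), (-39, 42, -48).
Expanding along the first row: (-86)(468) − (108)(-846) + (-142)(360) = 0.
Zero determinant ⇒ coplanar.

Yes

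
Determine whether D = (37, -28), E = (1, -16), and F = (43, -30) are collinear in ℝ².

DE = (-36, 12), DF = (6, -2).
Twice the signed area of △DEF is (-36)(-2) − (12)(6) = 0.
The triangle is degenerate (zero area), so the points are collinear.

Yes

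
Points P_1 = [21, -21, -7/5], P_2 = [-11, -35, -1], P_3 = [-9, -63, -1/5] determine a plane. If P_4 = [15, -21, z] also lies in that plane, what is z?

The plane through P_1, P_2, P_3 has equation (132/5)y + 924z = -1848.
Substituting P_4: (924)z + (-2772/5) = -1848, so z = -7/5.

-7/5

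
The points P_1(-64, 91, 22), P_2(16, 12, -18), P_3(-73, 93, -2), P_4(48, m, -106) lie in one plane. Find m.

-37

The points are coplanar iff P_1P_2 · (P_1P_3 × P_1P_4) = 0.
Expanding, this is linear in m: (2280)m + (84360) = 0.
So m = -37.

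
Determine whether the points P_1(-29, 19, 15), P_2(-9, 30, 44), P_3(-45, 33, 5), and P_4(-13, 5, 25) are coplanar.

Yes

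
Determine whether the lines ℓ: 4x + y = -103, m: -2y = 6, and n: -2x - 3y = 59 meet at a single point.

Yes

Intersecting ℓ and m: solving the 2×2 system gives (x, y) = (-25, -3).
Substitute into n: (-2)(-25) + (-3)(-3) = 59.
This equals 59, so (-25, -3) lies on all three lines and they are concurrent.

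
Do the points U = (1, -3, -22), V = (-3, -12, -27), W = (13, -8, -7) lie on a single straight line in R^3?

No

UV = (-4, -9, -5), UW = (12, -5, 15).
UV × UW = (-160, 0, 128).
The cross product is nonzero, so the points do not lie on one line.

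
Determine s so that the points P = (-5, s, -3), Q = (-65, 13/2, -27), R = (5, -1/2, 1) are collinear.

Collinearity requires PQ × PR = 0; each component is linear in s.
The x-component gives (-28)s + (14) = 0, so s = 1/2.
The remaining components then also vanish.

1/2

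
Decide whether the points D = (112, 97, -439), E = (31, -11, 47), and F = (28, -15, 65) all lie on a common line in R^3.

DE = (-81, -108, 486), DF = (-84, -112, 504).
DE × DF = (0, 0, 0).
The cross product vanishes, so the three points are collinear.

Yes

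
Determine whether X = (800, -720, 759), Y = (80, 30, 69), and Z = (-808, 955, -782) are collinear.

Yes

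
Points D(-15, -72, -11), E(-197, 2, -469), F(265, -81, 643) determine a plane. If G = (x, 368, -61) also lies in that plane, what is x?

A normal to the plane is n = DE × DF = (44274, -9212, -19082).
G lies in the plane iff n · DG = 0.
This gives (44274)x + (-2435070) = 0, so x = 55.

55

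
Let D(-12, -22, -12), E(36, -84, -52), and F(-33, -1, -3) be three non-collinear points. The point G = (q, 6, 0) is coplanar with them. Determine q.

-40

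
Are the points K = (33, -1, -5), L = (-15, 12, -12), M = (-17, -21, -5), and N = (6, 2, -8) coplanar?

Yes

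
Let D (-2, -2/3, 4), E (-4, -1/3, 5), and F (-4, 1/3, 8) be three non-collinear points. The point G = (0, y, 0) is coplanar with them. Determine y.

-5/3

A normal to the plane is n = DE × DF = (1/3, 6, -4/3).
G lies in the plane iff n · DG = 0.
This gives (6)y + (10) = 0, so y = -5/3.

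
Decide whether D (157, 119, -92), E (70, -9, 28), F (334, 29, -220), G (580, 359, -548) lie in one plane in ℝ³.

The four points are coplanar iff the 3×3 determinant with rows DE, DF, DG is zero.
Rows: (-87, -128, 120), (177, -90, -128), (423, 240, -456).
Expanding along the first row: (-87)(71760) − (-128)(-26568) + (120)(80550) = 22176.
Nonzero ⇒ not coplanar.

No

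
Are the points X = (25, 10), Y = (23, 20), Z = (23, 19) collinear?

No

XY = (-2, 10), XZ = (-2, 9).
If collinear, XZ would be a scalar multiple of XY. But (-2)·(9) ≠ (10)·(-2) (difference 2), so they are not parallel; the points are not collinear.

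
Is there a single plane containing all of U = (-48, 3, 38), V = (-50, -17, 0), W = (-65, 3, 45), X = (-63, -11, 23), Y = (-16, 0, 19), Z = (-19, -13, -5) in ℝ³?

No

The plane through U, V, W has normal n = UV × UW = (-140, 660, -340) and equation n·P = -4220.
Checking the remaining points: n·X = -6260, n·Y = -4220, n·Z = -4220.
Since n·X = -6260 ≠ -4220, X is off the plane and the points are not all coplanar.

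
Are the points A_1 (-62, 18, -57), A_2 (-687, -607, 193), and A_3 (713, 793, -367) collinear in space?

Yes

A_1A_2 = (-625, -625, 250), A_1A_3 = (775, 775, -310).
A_1A_2 × A_1A_3 = (0, 0, 0).
The cross product vanishes, so the three points are collinear.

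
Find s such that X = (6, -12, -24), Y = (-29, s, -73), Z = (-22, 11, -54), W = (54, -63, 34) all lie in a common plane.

37

Normal to plane XZW: n = (-196, 184, 324); plane equation n·P = -11160.
Requiring n·Y = -11160: (184)s + (-17968) = -11160.
So s = 37.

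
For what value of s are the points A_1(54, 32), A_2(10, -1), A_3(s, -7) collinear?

Collinearity: (A_3 − A_1) must be parallel to (A_2 − A_1) = (-44, -33).
Cross-multiplying the components: (s − 54)·(-33) = (-39)·(-44).
Solving gives s = 2.

2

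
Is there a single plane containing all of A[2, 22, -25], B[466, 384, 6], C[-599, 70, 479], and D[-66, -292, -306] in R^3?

The four points are coplanar iff the 3×3 determinant with rows AB, AC, AD is zero.
Rows: (464, 362, 31), (-601, 48, 504), (-68, -314, -281).
Expanding along the first row: (464)(144768) − (362)(203153) + (31)(191978) = -417716.
Nonzero ⇒ not coplanar.

No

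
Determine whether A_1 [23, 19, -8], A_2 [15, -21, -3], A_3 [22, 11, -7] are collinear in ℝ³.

No

A_1A_2 = (-8, -40, 5), A_1A_3 = (-1, -8, 1).
A_1A_2 × A_1A_3 = (0, 3, 24).
The cross product is nonzero, so the points do not lie on one line.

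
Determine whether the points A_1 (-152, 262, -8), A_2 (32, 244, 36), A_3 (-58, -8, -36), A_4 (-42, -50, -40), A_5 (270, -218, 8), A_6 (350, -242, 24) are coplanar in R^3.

The plane through A_1, A_2, A_3 has normal n = A_1A_2 × A_1A_3 = (12384, 9288, -47988) and equation n·P = 934992.
Checking the remaining points: n·A_4 = 934992, n·A_5 = 934992, n·A_6 = 934992.
All equal 934992, so all 6 points lie in one plane.

Yes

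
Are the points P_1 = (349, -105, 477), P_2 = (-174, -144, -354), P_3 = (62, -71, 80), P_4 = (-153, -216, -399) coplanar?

With P_1 as base: P_1P_2 = (-523, -39, -831), P_1P_3 = (-287, 34, -397), P_1P_4 = (-502, -111, -876).
P_1P_3 × P_1P_4 = (-73851, -52118, 48925).
P_1P_2 · (P_1P_3 × P_1P_4) = 0.
The scalar triple product vanishes, so the four points are coplanar.

Yes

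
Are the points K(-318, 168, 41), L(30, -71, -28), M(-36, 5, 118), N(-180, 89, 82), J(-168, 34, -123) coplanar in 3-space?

The plane through K, L, M has normal n = KL × KM = (-29650, -46254, 10674) and equation n·P = 2095662.
Checking the remaining points: n·N = 2095662, n·J = 2095662.
All equal 2095662, so all 5 points lie in one plane.

Yes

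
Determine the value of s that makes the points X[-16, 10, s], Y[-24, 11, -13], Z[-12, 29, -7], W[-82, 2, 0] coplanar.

-16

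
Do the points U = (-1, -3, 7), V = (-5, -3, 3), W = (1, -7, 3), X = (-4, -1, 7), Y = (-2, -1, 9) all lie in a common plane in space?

The plane through U, V, W has normal n = UV × UW = (-16, -24, 16) and equation n·P = 200.
Checking the remaining points: n·X = 200, n·Y = 200.
All equal 200, so all 5 points lie in one plane.

Yes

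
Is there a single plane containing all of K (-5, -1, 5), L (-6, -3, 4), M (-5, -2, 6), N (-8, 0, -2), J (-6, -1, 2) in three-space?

No

The plane through K, L, M has normal n = KL × KM = (-3, 1, 1) and equation n·P = 19.
Checking the remaining points: n·N = 22, n·J = 19.
Since n·N = 22 ≠ 19, N is off the plane and the points are not all coplanar.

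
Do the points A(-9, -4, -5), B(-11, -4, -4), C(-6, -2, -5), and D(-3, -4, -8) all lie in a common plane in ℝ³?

A normal to the plane through A, B, C is n = AB × AC = (-2, 3, -4).
The plane has equation n·P = 26. For D: n·D = 26.
Equal, so D lies in the plane and all four are coplanar.

Yes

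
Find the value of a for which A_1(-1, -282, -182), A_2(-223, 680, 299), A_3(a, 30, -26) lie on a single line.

Direction A_1A_2 = (-222, 962, 481). From the y-coordinate of A_3, the parameter along the line is τ = (30 − (-282))/962 = 12/37.
Then a = (-1) + 12/37·(-222) = -73.

-73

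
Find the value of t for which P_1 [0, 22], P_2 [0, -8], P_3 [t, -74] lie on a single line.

0

Collinearity: (P_3 − P_1) must be parallel to (P_2 − P_1) = (0, -30).
Cross-multiplying the components: (t − 0)·(-30) = (-96)·(0).
Solving gives t = 0.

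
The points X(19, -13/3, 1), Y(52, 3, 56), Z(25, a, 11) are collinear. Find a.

-3

Direction XY = (33, 22/3, 55). From the x-coordinate of Z, the parameter along the line is τ = (25 − 19)/33 = 2/11.
Then a = (-13/3) + 2/11·(22/3) = -3.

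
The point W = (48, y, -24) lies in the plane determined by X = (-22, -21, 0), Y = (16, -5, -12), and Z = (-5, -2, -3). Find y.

-1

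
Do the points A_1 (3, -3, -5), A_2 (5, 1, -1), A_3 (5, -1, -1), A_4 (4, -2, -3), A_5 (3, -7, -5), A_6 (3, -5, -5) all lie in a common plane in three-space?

The plane through A_1, A_2, A_3 has normal n = A_1A_2 × A_1A_3 = (8, 0, -4) and equation n·P = 44.
Checking the remaining points: n·A_4 = 44, n·A_5 = 44, n·A_6 = 44.
All equal 44, so all 6 points lie in one plane.

Yes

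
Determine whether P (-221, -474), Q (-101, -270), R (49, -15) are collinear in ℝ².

Yes

PQ = (120, 204), PR = (270, 459).
det[PQ; PR] = (120)(459) − (204)(270) = 0.
The determinant is zero, so the points are collinear.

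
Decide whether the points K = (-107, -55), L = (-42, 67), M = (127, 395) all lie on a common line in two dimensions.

No

KL = (65, 122), KM = (234, 450).
Twice the signed area of △KLM is (65)(450) − (122)(234) = 702.
The area is nonzero, so the three points are not collinear.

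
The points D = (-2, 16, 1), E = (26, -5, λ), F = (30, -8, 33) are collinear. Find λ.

29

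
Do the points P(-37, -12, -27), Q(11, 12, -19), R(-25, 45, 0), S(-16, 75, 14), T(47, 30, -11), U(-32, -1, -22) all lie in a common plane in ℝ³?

The plane through P, Q, R has normal n = PQ × PR = (192, -1200, 2448) and equation n·X = -58800.
Checking the remaining points: n·S = -58800, n·T = -53904, n·U = -58800.
Since n·T = -53904 ≠ -58800, T is off the plane and the points are not all coplanar.

No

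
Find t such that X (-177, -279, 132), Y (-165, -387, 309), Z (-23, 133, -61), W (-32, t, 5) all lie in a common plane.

69

Normal to plane XYZ: n = (-52080, 29574, 21576); plane equation n·P = 3815046.
Requiring n·W = 3815046: (29574)t + (1774440) = 3815046.
So t = 69.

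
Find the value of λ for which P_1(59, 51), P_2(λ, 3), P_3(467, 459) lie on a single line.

The three points are collinear iff det[P_1P_2; P_1P_3] = 0.
This determinant is linear in λ: (408)λ + (-4488) = 0, so λ = 11.

11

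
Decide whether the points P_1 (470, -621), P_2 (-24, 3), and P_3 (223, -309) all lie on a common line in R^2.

Yes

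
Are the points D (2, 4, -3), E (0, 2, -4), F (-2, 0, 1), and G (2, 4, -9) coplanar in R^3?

With D as base: DE = (-2, -2, -1), DF = (-4, -4, 4), DG = (0, 0, -6).
DF × DG = (24, -24, 0).
DE · (DF × DG) = 0.
The scalar triple product vanishes, so the four points are coplanar.

Yes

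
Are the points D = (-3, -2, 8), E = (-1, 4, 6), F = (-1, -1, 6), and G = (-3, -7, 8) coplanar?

A normal to the plane through D, E, F is n = DE × DF = (-10, 0, -10).
The plane has equation n·P = -50. For G: n·G = -50.
Equal, so G lies in the plane and all four are coplanar.

Yes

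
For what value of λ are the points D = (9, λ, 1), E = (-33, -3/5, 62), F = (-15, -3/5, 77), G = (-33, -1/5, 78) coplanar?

-3

Coplanarity ⇔ det[DE; DF; DG] = 0.
Expanding, this is linear in λ: (288)λ + (864) = 0.
So λ = -3.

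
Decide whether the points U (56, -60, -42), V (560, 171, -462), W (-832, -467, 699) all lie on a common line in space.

No

UV = (504, 231, -420), UW = (-888, -407, 741).
Comparing components 2 and 3: (231)(741) − (-420)(-407) = 231 ≠ 0, so UV and UW are not parallel and the points are not collinear.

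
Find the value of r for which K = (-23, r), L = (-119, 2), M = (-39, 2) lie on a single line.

The three points are collinear iff det[KL; KM] = 0.
This determinant is linear in r: (80)r + (-160) = 0, so r = 2.

2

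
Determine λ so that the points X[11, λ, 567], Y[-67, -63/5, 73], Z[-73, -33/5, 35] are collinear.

-453/5

Direction YZ = (-6, 6, -38). From the x-coordinate of X, the parameter along the line is τ = (11 − (-67))/(-6) = -13.
Then λ = (-63/5) + (-13)·(6) = -453/5.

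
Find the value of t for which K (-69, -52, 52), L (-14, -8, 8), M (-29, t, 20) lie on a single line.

Collinearity requires KL × KM = 0; each component is linear in t.
The x-component gives (44)t + (880) = 0, so t = -20.
The remaining components then also vanish.

-20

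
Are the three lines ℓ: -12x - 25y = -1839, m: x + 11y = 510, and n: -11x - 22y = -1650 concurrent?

No

Lines aᵢx + bᵢy = cᵢ with pairwise distinct directions are concurrent exactly when det[aᵢ bᵢ cᵢ] = 0.
Here the determinant is 99.
Nonzero, so no common point exists.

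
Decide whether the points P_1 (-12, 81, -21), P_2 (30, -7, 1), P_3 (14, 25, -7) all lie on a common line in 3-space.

No

P_1P_2 = (42, -88, 22), P_1P_3 = (26, -56, 14).
Comparing components 3 and 1: (22)(26) − (42)(14) = -16 ≠ 0, so P_1P_2 and P_1P_3 are not parallel and the points are not collinear.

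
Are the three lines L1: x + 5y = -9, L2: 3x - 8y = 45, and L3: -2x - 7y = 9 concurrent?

No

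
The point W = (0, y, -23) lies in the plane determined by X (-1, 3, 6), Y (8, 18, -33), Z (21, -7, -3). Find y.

18

Coplanarity requires XY · (XZ × XW) = 0.
XY = (9, 15, -39), XZ = (22, -10, -9); the triple product is linear in y with coefficient -777 and constant term 13986.
Setting it to zero: y = 18.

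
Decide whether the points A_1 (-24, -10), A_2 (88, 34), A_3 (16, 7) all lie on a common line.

No

A_1A_2 = (112, 44), A_1A_3 = (40, 17).
Twice the signed area of △A_1A_2A_3 is (112)(17) − (44)(40) = 144.
The area is nonzero, so the three points are not collinear.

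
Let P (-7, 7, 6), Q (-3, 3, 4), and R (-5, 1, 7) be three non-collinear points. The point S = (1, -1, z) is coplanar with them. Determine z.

2

Coplanarity requires PQ · (PR × PS) = 0.
PQ = (4, -4, -2), PR = (2, -6, 1); the triple product is linear in z with coefficient -16 and constant term 32.
Setting it to zero: z = 2.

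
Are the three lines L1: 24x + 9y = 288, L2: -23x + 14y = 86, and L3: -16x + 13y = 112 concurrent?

Yes

The three lines meet at one point iff the augmented coefficient matrix [aᵢ bᵢ cᵢ] has rank < 3, i.e. its determinant vanishes.
Here the determinant is 0.
It vanishes, so the lines are concurrent at (6, 16).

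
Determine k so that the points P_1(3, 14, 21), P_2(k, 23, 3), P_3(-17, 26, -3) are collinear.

Direction P_1P_3 = (-20, 12, -24). From the y-coordinate of P_2, the parameter along the line is τ = (23 − 14)/12 = 3/4.
Then k = 3 + 3/4·(-20) = -12.

-12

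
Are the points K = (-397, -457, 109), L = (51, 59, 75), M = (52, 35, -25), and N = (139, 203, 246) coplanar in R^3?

No

With K as base: KL = (448, 516, -34), KM = (449, 492, -134), KN = (536, 660, 137).
KM × KN = (155844, -133337, 32628).
KL · (KM × KN) = -93132.
Since -93132 ≠ 0, the four points are not coplanar.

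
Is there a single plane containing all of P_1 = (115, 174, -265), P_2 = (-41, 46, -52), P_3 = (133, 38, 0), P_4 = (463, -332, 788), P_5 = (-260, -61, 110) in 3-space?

The plane through P_1, P_2, P_3 has normal n = P_1P_2 × P_1P_3 = (-4952, 45174, 23520) and equation n·P = 1057996.
Checking the remaining points: n·P_4 = 1243216, n·P_5 = 1119106.
Since n·P_4 = 1243216 ≠ 1057996, P_4 is off the plane and the points are not all coplanar.

No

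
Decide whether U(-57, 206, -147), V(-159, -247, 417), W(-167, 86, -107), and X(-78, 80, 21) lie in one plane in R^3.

No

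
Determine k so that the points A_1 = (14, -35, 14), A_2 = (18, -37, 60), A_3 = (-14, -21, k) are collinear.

-308

Collinearity requires A_1A_2 × A_1A_3 = 0; each component is linear in k.
The x-component gives (-2)k + (-616) = 0, so k = -308.
The remaining components then also vanish.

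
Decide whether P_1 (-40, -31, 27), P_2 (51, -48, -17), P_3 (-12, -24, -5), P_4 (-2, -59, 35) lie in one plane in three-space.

A normal to the plane through P_1, P_2, P_3 is n = P_1P_2 × P_1P_3 = (852, 1680, 1113).
The plane has equation n·P = -56109. For P_4: n·P_4 = -61869.
-61869 ≠ -56109, so P_4 is off the plane.

No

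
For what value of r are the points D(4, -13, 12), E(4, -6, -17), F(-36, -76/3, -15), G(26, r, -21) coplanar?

Coplanarity ⇔ det[DE; DF; DG] = 0.
Expanding, this is linear in r: (1160)r + (-18560/3) = 0.
So r = 16/3.

16/3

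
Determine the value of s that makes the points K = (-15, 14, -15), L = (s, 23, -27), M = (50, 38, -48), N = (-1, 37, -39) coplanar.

7

Normal to plane KMN: n = (183, 1098, 1159); plane equation n·P = -4758.
Requiring n·L = -4758: (183)s + (-6039) = -4758.
So s = 7.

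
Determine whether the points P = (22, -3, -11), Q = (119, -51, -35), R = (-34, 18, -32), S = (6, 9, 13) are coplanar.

No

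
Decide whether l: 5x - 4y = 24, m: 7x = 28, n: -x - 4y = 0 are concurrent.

Yes

Intersecting l and m: solving the 2×2 system gives (x, y) = (4, -1).
Substitute into n: (-1)(4) + (-4)(-1) = 0.
This equals 0, so (4, -1) lies on all three lines and they are concurrent.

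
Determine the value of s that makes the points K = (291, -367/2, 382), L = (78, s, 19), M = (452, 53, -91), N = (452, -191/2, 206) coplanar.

-2

Normal to plane KMN: n = (0, -47817, -47817/2); plane equation n·P = -717255/2.
Requiring n·L = -717255/2: (-47817)s + (-908523/2) = -717255/2.
So s = -2.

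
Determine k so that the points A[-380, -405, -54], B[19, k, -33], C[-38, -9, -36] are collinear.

Collinearity requires AB × AC = 0; each component is linear in k.
The x-component gives (18)k + (-1026) = 0, so k = 57.
The remaining components then also vanish.

57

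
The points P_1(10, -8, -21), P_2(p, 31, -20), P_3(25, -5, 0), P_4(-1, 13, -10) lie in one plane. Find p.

Normal to plane P_1P_3P_4: n = (-408, -396, 348); plane equation n·P = -8220.
Requiring n·P_2 = -8220: (-408)p + (-19236) = -8220.
So p = -27.

-27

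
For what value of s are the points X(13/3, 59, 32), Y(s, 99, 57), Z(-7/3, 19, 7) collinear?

Direction XZ = (-20/3, -40, -25). From the y-coordinate of Y, the parameter along the line is τ = (99 − 59)/(-40) = -1.
Then s = 13/3 + (-1)·(-20/3) = 11.

11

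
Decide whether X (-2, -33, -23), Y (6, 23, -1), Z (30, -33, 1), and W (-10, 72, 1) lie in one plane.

With X as base: XY = (8, 56, 22), XZ = (32, 0, 24), XW = (-8, 105, 24).
XZ × XW = (-2520, -960, 3360).
XY · (XZ × XW) = 0.
The scalar triple product vanishes, so the four points are coplanar.

Yes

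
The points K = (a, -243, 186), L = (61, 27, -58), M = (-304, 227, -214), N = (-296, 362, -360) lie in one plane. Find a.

345

Coplanarity ⇔ det[KL; KM; KN] = 0.
Expanding, this is linear in a: (8140)a + (-2808300) = 0.
So a = 345.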